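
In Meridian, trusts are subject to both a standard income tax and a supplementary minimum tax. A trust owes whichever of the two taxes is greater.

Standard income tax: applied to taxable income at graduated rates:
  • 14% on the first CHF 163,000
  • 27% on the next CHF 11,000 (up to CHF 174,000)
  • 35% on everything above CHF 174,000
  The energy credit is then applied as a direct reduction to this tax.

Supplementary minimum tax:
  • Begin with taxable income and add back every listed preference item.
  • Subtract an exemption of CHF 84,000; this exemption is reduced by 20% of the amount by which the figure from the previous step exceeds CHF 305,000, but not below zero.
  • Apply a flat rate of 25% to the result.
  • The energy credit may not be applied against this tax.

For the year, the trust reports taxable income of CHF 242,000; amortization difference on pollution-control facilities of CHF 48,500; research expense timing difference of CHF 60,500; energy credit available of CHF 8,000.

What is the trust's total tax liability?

CHF 69,050

Standard income tax:
  CHF 163,000 × 14% = CHF 22,820
  CHF 11,000 × 27% = CHF 2,970
  CHF 68,000 × 35% = CHF 23,800
  → CHF 49,590
  Less energy credit CHF 8,000 → CHF 41,590

Supplementary minimum tax:
  Adjusted income: CHF 242,000 + CHF 48,500 + CHF 60,500 = CHF 351,000
  Exemption: CHF 84,000 − 20% × (CHF 351,000 − CHF 305,000) = CHF 84,000 − CHF 9,200 = CHF 74,800
  Base: CHF 351,000 − CHF 74,800 = CHF 276,200
  CHF 276,200 × 25% = CHF 69,050

CHF 69,050 > CHF 41,590, so the supplementary minimum tax is the binding amount.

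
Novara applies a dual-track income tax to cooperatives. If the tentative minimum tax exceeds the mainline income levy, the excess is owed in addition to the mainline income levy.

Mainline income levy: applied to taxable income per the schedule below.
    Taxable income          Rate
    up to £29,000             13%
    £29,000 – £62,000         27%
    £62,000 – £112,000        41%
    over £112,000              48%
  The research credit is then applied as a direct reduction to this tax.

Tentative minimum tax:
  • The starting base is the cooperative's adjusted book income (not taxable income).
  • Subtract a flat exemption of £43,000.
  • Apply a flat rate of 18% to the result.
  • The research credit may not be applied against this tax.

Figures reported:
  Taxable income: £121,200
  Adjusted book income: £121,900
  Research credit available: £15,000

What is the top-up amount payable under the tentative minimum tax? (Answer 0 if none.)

Tentative minimum tax:
  Base (adjusted book income): £121,900
  Less exemption £43,000 → base £78,900
  £78,900 × 18% = £14,202

Mainline income levy:
  £29,000 × 13% = £3,770
  £33,000 × 27% = £8,910
  £50,000 × 41% = £20,500
  £9,200 × 48% = £4,416
  → £37,596
  Less research credit £15,000 → £22,596

£14,202 ≤ £22,596, so no add-on is due.

£0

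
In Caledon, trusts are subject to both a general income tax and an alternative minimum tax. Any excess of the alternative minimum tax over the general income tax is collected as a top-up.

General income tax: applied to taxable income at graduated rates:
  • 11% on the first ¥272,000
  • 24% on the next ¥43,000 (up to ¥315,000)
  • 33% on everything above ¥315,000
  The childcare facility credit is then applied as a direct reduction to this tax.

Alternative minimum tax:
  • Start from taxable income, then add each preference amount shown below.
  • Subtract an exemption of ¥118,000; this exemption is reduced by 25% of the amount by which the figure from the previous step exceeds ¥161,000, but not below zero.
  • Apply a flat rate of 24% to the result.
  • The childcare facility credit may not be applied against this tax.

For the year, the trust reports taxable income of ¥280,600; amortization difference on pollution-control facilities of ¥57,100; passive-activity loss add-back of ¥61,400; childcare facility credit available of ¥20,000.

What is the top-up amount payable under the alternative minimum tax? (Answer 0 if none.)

General income tax:
  ¥272,000 × 11% = ¥29,920
  ¥8,600 × 24% = ¥2,064
  → ¥31,984
  Less childcare facility credit ¥20,000 → ¥11,984

Alternative minimum tax:
  Adjusted income: ¥280,600 + ¥57,100 + ¥61,400 = ¥399,100
  Exemption: ¥118,000 − 25% × (¥399,100 − ¥161,000) = ¥118,000 − ¥59,525 = ¥58,475
  Base: ¥399,100 − ¥58,475 = ¥340,625
  ¥340,625 × 24% = ¥81,750

Excess of alternative minimum tax over general income tax: ¥81,750 − ¥11,984 = ¥69,766.

¥69,766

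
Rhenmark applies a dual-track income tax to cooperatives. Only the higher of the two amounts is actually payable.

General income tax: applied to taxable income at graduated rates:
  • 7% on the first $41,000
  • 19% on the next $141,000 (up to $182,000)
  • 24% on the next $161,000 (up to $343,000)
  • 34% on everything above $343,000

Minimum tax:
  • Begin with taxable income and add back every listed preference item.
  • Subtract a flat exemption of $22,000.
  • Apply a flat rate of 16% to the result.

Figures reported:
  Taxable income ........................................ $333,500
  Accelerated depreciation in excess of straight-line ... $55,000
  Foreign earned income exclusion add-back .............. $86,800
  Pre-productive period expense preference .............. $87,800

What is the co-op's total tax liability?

Minimum tax:
  Adjusted income: $333,500 + $55,000 + $86,800 + $87,800 = $563,100
  Less exemption $22,000 → base $541,100
  $541,100 × 16% = $86,576

General income tax:
  $41,000 × 7% = $2,870
  $141,000 × 19% = $26,790
  $151,500 × 24% = $36,360
  → $66,020

$86,576 > $66,020, so the minimum tax is the binding amount.

$86,576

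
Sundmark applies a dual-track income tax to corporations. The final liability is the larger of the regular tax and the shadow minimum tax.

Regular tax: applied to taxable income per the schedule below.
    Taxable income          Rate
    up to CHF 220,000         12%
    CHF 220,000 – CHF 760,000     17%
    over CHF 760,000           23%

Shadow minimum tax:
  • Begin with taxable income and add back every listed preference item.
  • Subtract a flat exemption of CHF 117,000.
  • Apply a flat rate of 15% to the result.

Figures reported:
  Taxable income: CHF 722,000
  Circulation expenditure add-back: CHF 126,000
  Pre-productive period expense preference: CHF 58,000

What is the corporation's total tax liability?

CHF 118,350

Shadow minimum tax:
  Adjusted income: CHF 722,000 + CHF 126,000 + CHF 58,000 = CHF 906,000
  Less exemption CHF 117,000 → base CHF 789,000
  CHF 789,000 × 15% = CHF 118,350

Regular tax:
  CHF 220,000 × 12% = CHF 26,400
  CHF 502,000 × 17% = CHF 85,340
  → CHF 111,740

CHF 118,350 > CHF 111,740, so the shadow minimum tax is the binding amount.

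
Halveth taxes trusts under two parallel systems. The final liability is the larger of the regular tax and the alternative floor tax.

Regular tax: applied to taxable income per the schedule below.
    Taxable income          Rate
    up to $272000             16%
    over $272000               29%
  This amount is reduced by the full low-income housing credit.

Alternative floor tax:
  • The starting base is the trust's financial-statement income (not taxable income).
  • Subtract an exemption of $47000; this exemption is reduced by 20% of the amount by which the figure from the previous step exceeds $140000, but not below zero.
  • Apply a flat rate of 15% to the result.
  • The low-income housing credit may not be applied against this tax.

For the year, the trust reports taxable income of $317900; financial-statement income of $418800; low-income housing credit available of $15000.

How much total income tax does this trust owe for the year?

Regular tax:
  $272000 × 16% = $43520
  $45900 × 29% = $13311
  → $56831
  Less low-income housing credit $15000 → $41831

Alternative floor tax:
  Base (financial-statement income): $418800
  Exemption: 20% × ($418800 − $140000) = $55760 ≥ $47000, so the exemption is fully phased out
  Base: $418800 − $0 = $418800
  $418800 × 15% = $62820

$62820 > $41831, so the alternative floor tax is the binding amount.

$62820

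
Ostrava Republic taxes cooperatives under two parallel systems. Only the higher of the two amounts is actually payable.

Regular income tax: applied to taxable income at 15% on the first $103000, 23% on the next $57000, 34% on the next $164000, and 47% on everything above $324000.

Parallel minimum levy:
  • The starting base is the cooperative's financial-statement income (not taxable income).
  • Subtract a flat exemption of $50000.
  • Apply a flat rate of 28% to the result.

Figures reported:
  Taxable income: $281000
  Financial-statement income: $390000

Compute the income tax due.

$95200

Parallel minimum levy:
  Base (financial-statement income): $390000
  Less exemption $50000 → base $340000
  $340000 × 28% = $95200

Regular income tax:
  $103000 × 15% = $15450
  $57000 × 23% = $13110
  $121000 × 34% = $41140
  → $69700

$95200 > $69700, so the parallel minimum levy is the binding amount.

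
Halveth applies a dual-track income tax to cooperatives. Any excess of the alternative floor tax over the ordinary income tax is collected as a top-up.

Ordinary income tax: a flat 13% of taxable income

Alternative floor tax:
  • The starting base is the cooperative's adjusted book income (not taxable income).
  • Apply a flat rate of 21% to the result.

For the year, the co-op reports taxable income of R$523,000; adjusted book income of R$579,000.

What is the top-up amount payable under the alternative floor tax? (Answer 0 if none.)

R$53,600

Alternative floor tax:
  Base (adjusted book income): R$579,000
  R$579,000 × 21% = R$121,590

Ordinary income tax:
  R$523,000 × 13% = R$67,990

Excess of alternative floor tax over ordinary income tax: R$121,590 − R$67,990 = R$53,600.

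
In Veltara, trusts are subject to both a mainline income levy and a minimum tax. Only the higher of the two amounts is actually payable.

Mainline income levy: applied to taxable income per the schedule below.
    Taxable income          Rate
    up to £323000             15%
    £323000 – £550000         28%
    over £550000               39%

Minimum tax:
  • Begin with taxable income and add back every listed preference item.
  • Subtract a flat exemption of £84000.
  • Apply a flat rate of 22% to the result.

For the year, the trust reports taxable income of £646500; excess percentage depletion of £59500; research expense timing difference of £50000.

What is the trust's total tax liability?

Mainline income levy:
  £323000 × 15% = £48450
  £227000 × 28% = £63560
  £96500 × 39% = £37635
  → £149645

Minimum tax:
  Adjusted income: £646500 + £59500 + £50000 = £756000
  Less exemption £84000 → base £672000
  £672000 × 22% = £147840

£149645 > £147840, so the mainline income levy governs.

£149645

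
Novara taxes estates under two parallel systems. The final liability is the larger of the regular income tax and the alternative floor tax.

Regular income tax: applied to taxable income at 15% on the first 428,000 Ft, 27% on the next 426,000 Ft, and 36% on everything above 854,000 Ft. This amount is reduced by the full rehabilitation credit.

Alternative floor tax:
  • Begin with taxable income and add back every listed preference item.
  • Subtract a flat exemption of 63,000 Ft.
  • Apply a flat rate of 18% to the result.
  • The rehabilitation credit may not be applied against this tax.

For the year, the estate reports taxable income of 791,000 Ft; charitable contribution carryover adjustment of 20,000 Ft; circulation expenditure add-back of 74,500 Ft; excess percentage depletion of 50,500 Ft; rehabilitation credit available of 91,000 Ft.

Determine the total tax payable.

157,140 Ft

Regular income tax:
  428,000 Ft × 15% = 64,200 Ft
  363,000 Ft × 27% = 98,010 Ft
  → 162,210 Ft
  Less rehabilitation credit 91,000 Ft → 71,210 Ft

Alternative floor tax:
  Adjusted income: 791,000 Ft + 20,000 Ft + 74,500 Ft + 50,500 Ft = 936,000 Ft
  Less exemption 63,000 Ft → base 873,000 Ft
  873,000 Ft × 18% = 157,140 Ft

157,140 Ft > 71,210 Ft, so the alternative floor tax is the binding amount.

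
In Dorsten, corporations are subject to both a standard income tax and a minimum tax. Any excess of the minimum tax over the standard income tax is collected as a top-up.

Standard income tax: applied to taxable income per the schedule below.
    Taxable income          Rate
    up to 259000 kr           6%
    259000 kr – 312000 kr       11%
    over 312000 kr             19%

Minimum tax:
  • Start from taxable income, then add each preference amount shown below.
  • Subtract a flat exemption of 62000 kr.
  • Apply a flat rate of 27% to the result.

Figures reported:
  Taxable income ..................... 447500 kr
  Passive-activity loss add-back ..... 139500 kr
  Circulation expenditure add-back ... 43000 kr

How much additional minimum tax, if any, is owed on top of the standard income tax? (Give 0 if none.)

Standard income tax:
  259000 kr × 6% = 15540 kr
  53000 kr × 11% = 5830 kr
  135500 kr × 19% = 25745 kr
  → 47115 kr

Minimum tax:
  Adjusted income: 447500 kr + 139500 kr + 43000 kr = 630000 kr
  Less exemption 62000 kr → base 568000 kr
  568000 kr × 27% = 153360 kr

Excess of minimum tax over standard income tax: 153360 kr − 47115 kr = 106245 kr.

106245 kr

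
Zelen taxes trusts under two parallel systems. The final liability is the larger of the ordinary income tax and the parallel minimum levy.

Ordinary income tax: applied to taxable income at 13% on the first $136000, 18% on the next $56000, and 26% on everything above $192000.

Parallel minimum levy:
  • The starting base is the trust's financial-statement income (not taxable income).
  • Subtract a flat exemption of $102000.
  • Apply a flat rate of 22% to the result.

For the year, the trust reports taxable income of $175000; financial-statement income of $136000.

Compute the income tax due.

$24700

Parallel minimum levy:
  Base (financial-statement income): $136000
  Less exemption $102000 → base $34000
  $34000 × 22% = $7480

Ordinary income tax:
  $136000 × 13% = $17680
  $39000 × 18% = $7020
  → $24700

$24700 > $7480, so the ordinary income tax governs.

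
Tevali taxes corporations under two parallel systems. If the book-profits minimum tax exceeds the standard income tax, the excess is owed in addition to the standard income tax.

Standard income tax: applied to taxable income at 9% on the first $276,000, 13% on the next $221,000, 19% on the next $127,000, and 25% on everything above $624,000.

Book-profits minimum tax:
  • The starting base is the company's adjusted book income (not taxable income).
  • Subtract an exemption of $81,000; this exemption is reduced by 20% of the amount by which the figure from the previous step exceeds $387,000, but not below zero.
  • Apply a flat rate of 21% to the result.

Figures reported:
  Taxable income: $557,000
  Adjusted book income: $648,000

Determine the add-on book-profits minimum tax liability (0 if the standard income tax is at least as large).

$65,062

Book-profits minimum tax:
  Base (adjusted book income): $648,000
  Exemption: $81,000 − 20% × ($648,000 − $387,000) = $81,000 − $52,200 = $28,800
  Base: $648,000 − $28,800 = $619,200
  $619,200 × 21% = $130,032

Standard income tax:
  $276,000 × 9% = $24,840
  $221,000 × 13% = $28,730
  $60,000 × 19% = $11,400
  → $64,970

Excess of book-profits minimum tax over standard income tax: $130,032 − $64,970 = $65,062.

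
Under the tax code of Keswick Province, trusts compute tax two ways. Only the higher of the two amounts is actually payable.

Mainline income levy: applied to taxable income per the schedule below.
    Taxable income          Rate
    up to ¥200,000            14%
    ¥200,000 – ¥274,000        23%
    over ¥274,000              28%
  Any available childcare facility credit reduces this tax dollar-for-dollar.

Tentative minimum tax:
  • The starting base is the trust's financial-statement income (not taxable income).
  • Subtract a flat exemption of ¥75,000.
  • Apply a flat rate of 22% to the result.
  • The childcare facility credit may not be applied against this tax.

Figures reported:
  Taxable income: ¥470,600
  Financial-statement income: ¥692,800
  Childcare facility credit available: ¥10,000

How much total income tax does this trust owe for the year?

¥135,916

Mainline income levy:
  ¥200,000 × 14% = ¥28,000
  ¥74,000 × 23% = ¥17,020
  ¥196,600 × 28% = ¥55,048
  → ¥100,068
  Less childcare facility credit ¥10,000 → ¥90,068

Tentative minimum tax:
  Base (financial-statement income): ¥692,800
  Less exemption ¥75,000 → base ¥617,800
  ¥617,800 × 22% = ¥135,916

¥135,916 > ¥90,068, so the tentative minimum tax is the binding amount.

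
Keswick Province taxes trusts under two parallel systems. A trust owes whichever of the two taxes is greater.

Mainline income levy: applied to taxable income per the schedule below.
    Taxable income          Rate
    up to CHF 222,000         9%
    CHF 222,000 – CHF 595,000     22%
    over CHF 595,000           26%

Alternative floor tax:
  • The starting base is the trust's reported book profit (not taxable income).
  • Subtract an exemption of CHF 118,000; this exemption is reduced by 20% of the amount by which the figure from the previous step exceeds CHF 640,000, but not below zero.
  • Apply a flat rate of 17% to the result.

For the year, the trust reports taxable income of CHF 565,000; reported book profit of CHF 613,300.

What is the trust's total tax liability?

Alternative floor tax:
  Base (reported book profit): CHF 613,300
  Exemption: CHF 613,300 ≤ CHF 640,000, so full CHF 118,000 applies
  Base: CHF 613,300 − CHF 118,000 = CHF 495,300
  CHF 495,300 × 17% = CHF 84,201

Mainline income levy:
  CHF 222,000 × 9% = CHF 19,980
  CHF 343,000 × 22% = CHF 75,460
  → CHF 95,440

CHF 95,440 > CHF 84,201, so the mainline income levy governs.

CHF 95,440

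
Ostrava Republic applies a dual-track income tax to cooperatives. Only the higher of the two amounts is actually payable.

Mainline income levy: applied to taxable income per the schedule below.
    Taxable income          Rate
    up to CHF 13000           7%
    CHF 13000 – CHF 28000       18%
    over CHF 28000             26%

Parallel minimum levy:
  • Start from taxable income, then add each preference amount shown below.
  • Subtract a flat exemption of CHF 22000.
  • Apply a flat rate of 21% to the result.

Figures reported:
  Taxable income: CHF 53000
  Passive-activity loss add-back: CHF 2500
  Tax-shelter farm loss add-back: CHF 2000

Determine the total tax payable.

Mainline income levy:
  CHF 13000 × 7% = CHF 910
  CHF 15000 × 18% = CHF 2700
  CHF 25000 × 26% = CHF 6500
  → CHF 10110

Parallel minimum levy:
  Adjusted income: CHF 53000 + CHF 2500 + CHF 2000 = CHF 57500
  Less exemption CHF 22000 → base CHF 35500
  CHF 35500 × 21% = CHF 7455

CHF 10110 > CHF 7455, so the mainline income levy governs.

CHF 10110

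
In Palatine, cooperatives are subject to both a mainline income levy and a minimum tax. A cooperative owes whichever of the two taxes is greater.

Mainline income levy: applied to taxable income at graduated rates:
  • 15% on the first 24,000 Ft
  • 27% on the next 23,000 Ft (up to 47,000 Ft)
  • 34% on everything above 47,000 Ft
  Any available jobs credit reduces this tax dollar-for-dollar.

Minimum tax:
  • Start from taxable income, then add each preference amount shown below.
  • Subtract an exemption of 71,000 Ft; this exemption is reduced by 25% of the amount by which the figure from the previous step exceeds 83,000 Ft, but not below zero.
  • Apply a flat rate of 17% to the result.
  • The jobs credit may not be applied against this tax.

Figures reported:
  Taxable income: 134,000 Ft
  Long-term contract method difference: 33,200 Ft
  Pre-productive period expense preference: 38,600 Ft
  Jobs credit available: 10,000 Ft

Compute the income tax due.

Minimum tax:
  Adjusted income: 134,000 Ft + 33,200 Ft + 38,600 Ft = 205,800 Ft
  Exemption: 71,000 Ft − 25% × (205,800 Ft − 83,000 Ft) = 71,000 Ft − 30,700 Ft = 40,300 Ft
  Base: 205,800 Ft − 40,300 Ft = 165,500 Ft
  165,500 Ft × 17% = 28,135 Ft

Mainline income levy:
  24,000 Ft × 15% = 3,600 Ft
  23,000 Ft × 27% = 6,210 Ft
  87,000 Ft × 34% = 29,580 Ft
  → 39,390 Ft
  Less jobs credit 10,000 Ft → 29,390 Ft

29,390 Ft > 28,135 Ft, so the mainline income levy governs.

29,390 Ft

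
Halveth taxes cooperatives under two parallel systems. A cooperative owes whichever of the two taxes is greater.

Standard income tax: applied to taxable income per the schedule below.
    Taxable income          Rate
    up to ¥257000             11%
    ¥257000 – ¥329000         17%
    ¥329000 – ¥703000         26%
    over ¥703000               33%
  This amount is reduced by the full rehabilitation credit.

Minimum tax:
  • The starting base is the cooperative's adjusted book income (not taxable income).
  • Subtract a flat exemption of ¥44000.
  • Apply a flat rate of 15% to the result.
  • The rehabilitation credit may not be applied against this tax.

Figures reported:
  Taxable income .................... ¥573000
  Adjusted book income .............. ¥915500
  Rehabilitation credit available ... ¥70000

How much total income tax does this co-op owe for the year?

¥130725

Standard income tax:
  ¥257000 × 11% = ¥28270
  ¥72000 × 17% = ¥12240
  ¥244000 × 26% = ¥63440
  → ¥103950
  Less rehabilitation credit ¥70000 → ¥33950

Minimum tax:
  Base (adjusted book income): ¥915500
  Less exemption ¥44000 → base ¥871500
  ¥871500 × 15% = ¥130725

¥130725 > ¥33950, so the minimum tax is the binding amount.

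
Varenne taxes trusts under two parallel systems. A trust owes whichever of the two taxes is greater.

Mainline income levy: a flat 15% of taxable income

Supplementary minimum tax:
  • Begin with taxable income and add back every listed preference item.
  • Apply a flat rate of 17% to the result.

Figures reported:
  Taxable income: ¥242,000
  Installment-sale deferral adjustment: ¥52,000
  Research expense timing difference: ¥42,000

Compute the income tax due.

¥57,120

Supplementary minimum tax:
  Adjusted income: ¥242,000 + ¥52,000 + ¥42,000 = ¥336,000
  ¥336,000 × 17% = ¥57,120

Mainline income levy:
  ¥242,000 × 15% = ¥36,300

¥57,120 > ¥36,300, so the supplementary minimum tax is the binding amount.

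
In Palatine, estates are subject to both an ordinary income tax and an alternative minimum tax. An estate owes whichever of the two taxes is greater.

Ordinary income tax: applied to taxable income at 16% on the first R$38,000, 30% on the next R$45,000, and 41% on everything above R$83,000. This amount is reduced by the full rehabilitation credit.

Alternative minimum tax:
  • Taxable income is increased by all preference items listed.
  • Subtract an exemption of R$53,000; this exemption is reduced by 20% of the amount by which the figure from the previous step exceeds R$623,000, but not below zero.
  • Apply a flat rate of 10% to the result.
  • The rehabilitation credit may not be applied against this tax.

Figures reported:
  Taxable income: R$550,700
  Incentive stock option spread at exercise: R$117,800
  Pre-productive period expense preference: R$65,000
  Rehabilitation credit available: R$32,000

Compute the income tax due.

R$179,337

Ordinary income tax:
  R$38,000 × 16% = R$6,080
  R$45,000 × 30% = R$13,500
  R$467,700 × 41% = R$191,757
  → R$211,337
  Less rehabilitation credit R$32,000 → R$179,337

Alternative minimum tax:
  Adjusted income: R$550,700 + R$117,800 + R$65,000 = R$733,500
  Exemption: R$53,000 − 20% × (R$733,500 − R$623,000) = R$53,000 − R$22,100 = R$30,900
  Base: R$733,500 − R$30,900 = R$702,600
  R$702,600 × 10% = R$70,260

R$179,337 > R$70,260, so the ordinary income tax governs.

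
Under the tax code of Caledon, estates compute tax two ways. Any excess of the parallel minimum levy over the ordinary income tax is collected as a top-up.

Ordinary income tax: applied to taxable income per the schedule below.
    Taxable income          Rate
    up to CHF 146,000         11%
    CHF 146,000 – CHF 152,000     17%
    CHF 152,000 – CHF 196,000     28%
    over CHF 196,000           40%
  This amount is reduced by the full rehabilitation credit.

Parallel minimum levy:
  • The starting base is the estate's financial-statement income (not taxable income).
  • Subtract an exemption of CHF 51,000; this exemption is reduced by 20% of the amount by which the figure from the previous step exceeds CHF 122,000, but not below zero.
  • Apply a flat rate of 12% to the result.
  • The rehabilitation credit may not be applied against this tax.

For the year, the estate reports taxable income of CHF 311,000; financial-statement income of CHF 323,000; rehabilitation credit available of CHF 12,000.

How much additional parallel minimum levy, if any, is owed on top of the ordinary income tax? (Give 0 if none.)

CHF 0

Parallel minimum levy:
  Base (financial-statement income): CHF 323,000
  Exemption: CHF 51,000 − 20% × (CHF 323,000 − CHF 122,000) = CHF 51,000 − CHF 40,200 = CHF 10,800
  Base: CHF 323,000 − CHF 10,800 = CHF 312,200
  CHF 312,200 × 12% = CHF 37,464

Ordinary income tax:
  CHF 146,000 × 11% = CHF 16,060
  CHF 6,000 × 17% = CHF 1,020
  CHF 44,000 × 28% = CHF 12,320
  CHF 115,000 × 40% = CHF 46,000
  → CHF 75,400
  Less rehabilitation credit CHF 12,000 → CHF 63,400

CHF 37,464 ≤ CHF 63,400, so no add-on is due.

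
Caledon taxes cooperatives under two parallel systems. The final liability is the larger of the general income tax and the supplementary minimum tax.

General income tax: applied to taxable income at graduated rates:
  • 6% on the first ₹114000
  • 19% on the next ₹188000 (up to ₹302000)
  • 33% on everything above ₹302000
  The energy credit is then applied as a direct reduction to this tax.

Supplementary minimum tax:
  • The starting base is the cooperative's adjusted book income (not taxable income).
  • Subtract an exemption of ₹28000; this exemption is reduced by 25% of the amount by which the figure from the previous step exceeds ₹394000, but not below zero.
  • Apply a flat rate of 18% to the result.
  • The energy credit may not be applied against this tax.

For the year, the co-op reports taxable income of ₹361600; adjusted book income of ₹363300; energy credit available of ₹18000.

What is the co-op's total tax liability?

General income tax:
  ₹114000 × 6% = ₹6840
  ₹188000 × 19% = ₹35720
  ₹59600 × 33% = ₹19668
  → ₹62228
  Less energy credit ₹18000 → ₹44228

Supplementary minimum tax:
  Base (adjusted book income): ₹363300
  Exemption: ₹363300 ≤ ₹394000, so full ₹28000 applies
  Base: ₹363300 − ₹28000 = ₹335300
  ₹335300 × 18% = ₹60354

₹60354 > ₹44228, so the supplementary minimum tax is the binding amount.

₹60354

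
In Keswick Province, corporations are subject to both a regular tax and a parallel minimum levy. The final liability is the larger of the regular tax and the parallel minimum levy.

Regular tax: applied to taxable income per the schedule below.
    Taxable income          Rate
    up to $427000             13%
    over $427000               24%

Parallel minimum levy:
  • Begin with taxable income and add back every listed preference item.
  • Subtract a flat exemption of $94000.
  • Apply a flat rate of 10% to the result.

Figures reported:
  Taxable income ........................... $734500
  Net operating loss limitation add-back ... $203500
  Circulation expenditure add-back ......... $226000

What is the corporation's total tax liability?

$129310

Regular tax:
  $427000 × 13% = $55510
  $307500 × 24% = $73800
  → $129310

Parallel minimum levy:
  Adjusted income: $734500 + $203500 + $226000 = $1164000
  Less exemption $94000 → base $1070000
  $1070000 × 10% = $107000

$129310 > $107000, so the regular tax governs.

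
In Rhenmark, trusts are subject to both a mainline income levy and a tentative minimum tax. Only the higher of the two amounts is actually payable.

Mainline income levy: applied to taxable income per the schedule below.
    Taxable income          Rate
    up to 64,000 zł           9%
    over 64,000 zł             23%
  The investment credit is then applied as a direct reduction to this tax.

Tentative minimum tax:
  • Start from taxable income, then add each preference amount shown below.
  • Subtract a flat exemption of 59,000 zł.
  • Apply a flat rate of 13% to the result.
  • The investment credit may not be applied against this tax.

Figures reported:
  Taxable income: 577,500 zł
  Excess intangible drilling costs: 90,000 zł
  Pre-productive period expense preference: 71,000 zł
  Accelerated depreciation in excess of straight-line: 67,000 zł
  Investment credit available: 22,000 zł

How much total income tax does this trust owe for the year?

101,865 zł

Mainline income levy:
  64,000 zł × 9% = 5,760 zł
  513,500 zł × 23% = 118,105 zł
  → 123,865 zł
  Less investment credit 22,000 zł → 101,865 zł

Tentative minimum tax:
  Adjusted income: 577,500 zł + 90,000 zł + 71,000 zł + 67,000 zł = 805,500 zł
  Less exemption 59,000 zł → base 746,500 zł
  746,500 zł × 13% = 97,045 zł

101,865 zł > 97,045 zł, so the mainline income levy governs.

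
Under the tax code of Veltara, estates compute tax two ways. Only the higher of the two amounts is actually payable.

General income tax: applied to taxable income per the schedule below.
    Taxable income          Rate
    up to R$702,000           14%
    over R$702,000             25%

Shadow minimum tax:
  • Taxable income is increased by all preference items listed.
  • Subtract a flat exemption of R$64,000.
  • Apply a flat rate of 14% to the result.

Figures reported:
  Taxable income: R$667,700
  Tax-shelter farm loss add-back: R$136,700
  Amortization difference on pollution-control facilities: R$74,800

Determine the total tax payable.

R$114,128

Shadow minimum tax:
  Adjusted income: R$667,700 + R$136,700 + R$74,800 = R$879,200
  Less exemption R$64,000 → base R$815,200
  R$815,200 × 14% = R$114,128

General income tax:
  R$667,700 × 14% = R$93,478

R$114,128 > R$93,478, so the shadow minimum tax is the binding amount.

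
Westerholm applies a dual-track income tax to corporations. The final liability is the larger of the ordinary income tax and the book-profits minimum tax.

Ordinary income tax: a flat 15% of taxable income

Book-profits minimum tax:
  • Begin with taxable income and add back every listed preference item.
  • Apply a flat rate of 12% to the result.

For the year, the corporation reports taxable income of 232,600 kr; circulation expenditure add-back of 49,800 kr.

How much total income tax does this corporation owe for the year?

34,890 kr

Ordinary income tax:
  232,600 kr × 15% = 34,890 kr

Book-profits minimum tax:
  Adjusted income: 232,600 kr + 49,800 kr = 282,400 kr
  282,400 kr × 12% = 33,888 kr

34,890 kr > 33,888 kr, so the ordinary income tax governs.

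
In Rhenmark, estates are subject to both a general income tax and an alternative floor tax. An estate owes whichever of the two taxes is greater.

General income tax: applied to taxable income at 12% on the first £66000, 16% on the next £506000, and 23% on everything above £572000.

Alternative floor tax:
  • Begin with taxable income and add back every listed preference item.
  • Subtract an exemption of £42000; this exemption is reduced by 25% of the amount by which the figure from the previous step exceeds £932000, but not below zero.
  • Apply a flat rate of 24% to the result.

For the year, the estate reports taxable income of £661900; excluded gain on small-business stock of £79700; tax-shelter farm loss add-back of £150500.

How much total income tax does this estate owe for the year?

£204024

Alternative floor tax:
  Adjusted income: £661900 + £79700 + £150500 = £892100
  Exemption: £892100 ≤ £932000, so full £42000 applies
  Base: £892100 − £42000 = £850100
  £850100 × 24% = £204024

General income tax:
  £66000 × 12% = £7920
  £506000 × 16% = £80960
  £89900 × 23% = £20677
  → £109557

£204024 > £109557, so the alternative floor tax is the binding amount.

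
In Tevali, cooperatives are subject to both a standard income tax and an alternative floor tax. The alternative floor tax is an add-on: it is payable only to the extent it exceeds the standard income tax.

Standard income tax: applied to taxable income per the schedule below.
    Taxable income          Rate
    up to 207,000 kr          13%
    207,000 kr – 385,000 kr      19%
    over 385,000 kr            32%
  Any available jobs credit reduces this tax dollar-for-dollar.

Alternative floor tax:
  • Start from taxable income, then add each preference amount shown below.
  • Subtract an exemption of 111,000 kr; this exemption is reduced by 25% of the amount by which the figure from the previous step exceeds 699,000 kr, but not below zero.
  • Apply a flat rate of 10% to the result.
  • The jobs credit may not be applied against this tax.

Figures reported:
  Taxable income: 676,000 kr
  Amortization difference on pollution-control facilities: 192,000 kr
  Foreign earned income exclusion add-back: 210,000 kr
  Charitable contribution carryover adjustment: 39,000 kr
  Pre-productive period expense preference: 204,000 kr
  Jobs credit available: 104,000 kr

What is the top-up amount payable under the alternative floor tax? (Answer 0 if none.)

Alternative floor tax:
  Adjusted income: 676,000 kr + 192,000 kr + 210,000 kr + 39,000 kr + 204,000 kr = 1,321,000 kr
  Exemption: 25% × (1,321,000 kr − 699,000 kr) = 155,500 kr ≥ 111,000 kr, so the exemption is fully phased out
  Base: 1,321,000 kr − 0 kr = 1,321,000 kr
  1,321,000 kr × 10% = 132,100 kr

Standard income tax:
  207,000 kr × 13% = 26,910 kr
  178,000 kr × 19% = 33,820 kr
  291,000 kr × 32% = 93,120 kr
  → 153,850 kr
  Less jobs credit 104,000 kr → 49,850 kr

Excess of alternative floor tax over standard income tax: 132,100 kr − 49,850 kr = 82,250 kr.

82,250 kr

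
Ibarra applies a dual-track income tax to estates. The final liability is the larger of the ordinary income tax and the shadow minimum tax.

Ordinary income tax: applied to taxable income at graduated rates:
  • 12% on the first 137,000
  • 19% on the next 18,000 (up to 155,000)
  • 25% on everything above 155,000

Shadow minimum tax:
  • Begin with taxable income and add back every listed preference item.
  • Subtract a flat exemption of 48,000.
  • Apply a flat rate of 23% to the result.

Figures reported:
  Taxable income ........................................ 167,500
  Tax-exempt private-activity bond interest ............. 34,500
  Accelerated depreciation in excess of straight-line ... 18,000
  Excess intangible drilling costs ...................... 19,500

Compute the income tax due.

44,045

Shadow minimum tax:
  Adjusted income: 167,500 + 34,500 + 18,000 + 19,500 = 239,500
  Less exemption 48,000 → base 191,500
  191,500 × 23% = 44,045

Ordinary income tax:
  137,000 × 12% = 16,440
  18,000 × 19% = 3,420
  12,500 × 25% = 3,125
  → 22,985

44,045 > 22,985, so the shadow minimum tax is the binding amount.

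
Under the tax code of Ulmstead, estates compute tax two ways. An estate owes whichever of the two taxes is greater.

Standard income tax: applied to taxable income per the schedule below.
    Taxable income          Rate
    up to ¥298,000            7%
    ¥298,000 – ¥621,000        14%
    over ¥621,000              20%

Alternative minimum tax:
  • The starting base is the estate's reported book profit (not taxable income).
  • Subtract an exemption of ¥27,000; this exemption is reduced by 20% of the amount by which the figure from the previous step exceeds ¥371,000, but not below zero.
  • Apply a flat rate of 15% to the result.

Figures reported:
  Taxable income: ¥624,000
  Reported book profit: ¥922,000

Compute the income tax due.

Alternative minimum tax:
  Base (reported book profit): ¥922,000
  Exemption: 20% × (¥922,000 − ¥371,000) = ¥110,200 ≥ ¥27,000, so the exemption is fully phased out
  Base: ¥922,000 − ¥0 = ¥922,000
  ¥922,000 × 15% = ¥138,300

Standard income tax:
  ¥298,000 × 7% = ¥20,860
  ¥323,000 × 14% = ¥45,220
  ¥3,000 × 20% = ¥600
  → ¥66,680

¥138,300 > ¥66,680, so the alternative minimum tax is the binding amount.

¥138,300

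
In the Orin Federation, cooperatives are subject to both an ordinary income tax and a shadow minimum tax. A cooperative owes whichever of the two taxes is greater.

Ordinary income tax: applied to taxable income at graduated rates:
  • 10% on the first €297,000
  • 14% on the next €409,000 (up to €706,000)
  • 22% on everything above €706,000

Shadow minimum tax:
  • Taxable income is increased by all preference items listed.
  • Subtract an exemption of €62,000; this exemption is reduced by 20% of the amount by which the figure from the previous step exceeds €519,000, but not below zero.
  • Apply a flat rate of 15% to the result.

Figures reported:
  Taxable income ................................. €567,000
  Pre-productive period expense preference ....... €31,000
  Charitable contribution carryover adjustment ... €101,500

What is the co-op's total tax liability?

€101,040

Shadow minimum tax:
  Adjusted income: €567,000 + €31,000 + €101,500 = €699,500
  Exemption: €62,000 − 20% × (€699,500 − €519,000) = €62,000 − €36,100 = €25,900
  Base: €699,500 − €25,900 = €673,600
  €673,600 × 15% = €101,040

Ordinary income tax:
  €297,000 × 10% = €29,700
  €270,000 × 14% = €37,800
  → €67,500

€101,040 > €67,500, so the shadow minimum tax is the binding amount.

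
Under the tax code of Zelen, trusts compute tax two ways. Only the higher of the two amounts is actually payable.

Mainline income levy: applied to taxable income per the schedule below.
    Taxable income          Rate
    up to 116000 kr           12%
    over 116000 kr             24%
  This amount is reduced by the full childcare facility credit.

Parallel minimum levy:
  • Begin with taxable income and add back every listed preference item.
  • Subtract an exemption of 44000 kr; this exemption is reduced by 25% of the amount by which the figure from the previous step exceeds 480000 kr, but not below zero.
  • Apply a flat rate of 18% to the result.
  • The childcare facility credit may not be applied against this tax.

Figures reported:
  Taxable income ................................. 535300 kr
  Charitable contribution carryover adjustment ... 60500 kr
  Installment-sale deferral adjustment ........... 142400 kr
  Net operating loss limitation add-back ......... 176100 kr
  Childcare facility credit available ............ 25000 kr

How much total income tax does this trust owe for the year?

164574 kr

Mainline income levy:
  116000 kr × 12% = 13920 kr
  419300 kr × 24% = 100632 kr
  → 114552 kr
  Less childcare facility credit 25000 kr → 89552 kr

Parallel minimum levy:
  Adjusted income: 535300 kr + 60500 kr + 142400 kr + 176100 kr = 914300 kr
  Exemption: 25% × (914300 kr − 480000 kr) = 108575 kr ≥ 44000 kr, so the exemption is fully phased out
  Base: 914300 kr − 0 kr = 914300 kr
  914300 kr × 18% = 164574 kr

164574 kr > 89552 kr, so the parallel minimum levy is the binding amount.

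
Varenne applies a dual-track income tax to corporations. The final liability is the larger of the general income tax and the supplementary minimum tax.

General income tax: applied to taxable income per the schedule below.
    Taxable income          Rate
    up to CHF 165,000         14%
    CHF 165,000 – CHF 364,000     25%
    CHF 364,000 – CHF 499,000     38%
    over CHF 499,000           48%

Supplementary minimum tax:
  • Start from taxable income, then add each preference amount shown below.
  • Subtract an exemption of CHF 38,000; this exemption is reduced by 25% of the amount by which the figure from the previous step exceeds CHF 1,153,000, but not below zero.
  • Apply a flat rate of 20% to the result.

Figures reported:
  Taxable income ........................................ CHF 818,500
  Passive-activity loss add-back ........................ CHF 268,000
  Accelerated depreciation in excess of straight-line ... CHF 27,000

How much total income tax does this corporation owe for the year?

CHF 277,510

Supplementary minimum tax:
  Adjusted income: CHF 818,500 + CHF 268,000 + CHF 27,000 = CHF 1,113,500
  Exemption: CHF 1,113,500 ≤ CHF 1,153,000, so full CHF 38,000 applies
  Base: CHF 1,113,500 − CHF 38,000 = CHF 1,075,500
  CHF 1,075,500 × 20% = CHF 215,100

General income tax:
  CHF 165,000 × 14% = CHF 23,100
  CHF 199,000 × 25% = CHF 49,750
  CHF 135,000 × 38% = CHF 51,300
  CHF 319,500 × 48% = CHF 153,360
  → CHF 277,510

CHF 277,510 > CHF 215,100, so the general income tax governs.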